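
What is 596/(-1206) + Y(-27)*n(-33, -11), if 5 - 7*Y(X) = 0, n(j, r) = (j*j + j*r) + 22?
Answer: 4442024/4221 ≈ 1052.4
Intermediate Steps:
n(j, r) = 22 + j**2 + j*r (n(j, r) = (j**2 + j*r) + 22 = 22 + j**2 + j*r)
Y(X) = 5/7 (Y(X) = 5/7 - 1/7*0 = 5/7 + 0 = 5/7)
596/(-1206) + Y(-27)*n(-33, -11) = 596/(-1206) + 5*(22 + (-33)**2 - 33*(-11))/7 = 596*(-1/1206) + 5*(22 + 1089 + 363)/7 = -298/603 + (5/7)*1474 = -298/603 + 7370/7 = 4442024/4221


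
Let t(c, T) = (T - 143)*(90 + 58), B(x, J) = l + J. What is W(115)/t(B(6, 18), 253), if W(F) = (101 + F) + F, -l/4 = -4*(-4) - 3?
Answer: 331/16280 ≈ 0.020332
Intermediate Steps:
l = -52 (l = -4*(-4*(-4) - 3) = -4*(16 - 3) = -4*13 = -52)
B(x, J) = -52 + J
t(c, T) = -21164 + 148*T (t(c, T) = (-143 + T)*148 = -21164 + 148*T)
W(F) = 101 + 2*F
W(115)/t(B(6, 18), 253) = (101 + 2*115)/(-21164 + 148*253) = (101 + 230)/(-21164 + 37444) = 331/16280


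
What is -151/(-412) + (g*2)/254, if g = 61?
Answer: 44309/52324 ≈ 0.84682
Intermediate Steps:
-151/(-412) + (g*2)/254 = -151/(-412) + (61*2)/254 = -151*(-1/412) + 122*(1/254) = 151/412 + 61/127 = 44309/52324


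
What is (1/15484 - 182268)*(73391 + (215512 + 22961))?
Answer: -31434083625118/553 ≈ -5.6843e+10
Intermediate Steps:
(1/15484 - 182268)*(73391 + (215512 + 22961)) = (1/15484 - 182268)*(73391 + 238473) = -2822237711/15484*311864 = -31434083625118/553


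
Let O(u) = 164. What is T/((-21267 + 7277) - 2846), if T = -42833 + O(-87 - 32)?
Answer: 14223/5612 ≈ 2.5344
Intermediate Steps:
T = -42669 (T = -42833 + 164 = -42669)
T/((-21267 + 7277) - 2846) = -42669/((-21267 + 7277) - 2846) = -42669/(-13990 - 2846) = -42669/(-16836) = -42669*(-1/16836) = 14223/5612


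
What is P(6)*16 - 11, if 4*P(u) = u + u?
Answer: 37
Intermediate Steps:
P(u) = u/2 (P(u) = (u + u)/4 = (2*u)/4 = u/2)
P(6)*16 - 11 = ((½)*6)*16 - 11 = 3*16 - 11 = 48 - 11 = 37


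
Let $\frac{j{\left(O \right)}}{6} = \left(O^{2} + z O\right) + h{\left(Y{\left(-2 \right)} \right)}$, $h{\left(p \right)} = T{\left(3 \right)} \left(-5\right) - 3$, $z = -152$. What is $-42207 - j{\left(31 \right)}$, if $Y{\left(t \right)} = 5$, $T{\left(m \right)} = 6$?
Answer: $-19503$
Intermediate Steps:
$h{\left(p \right)} = -33$ ($h{\left(p \right)} = 6 \left(-5\right) - 3 = -30 - 3 = -33$)
$j{\left(O \right)} = -198 - 912 O + 6 O^{2}$ ($j{\left(O \right)} = 6 \left(\left(O^{2} - 152 O\right) - 33\right) = 6 \left(-33 + O^{2} - 152 O\right) = -198 - 912 O + 6 O^{2}$)
$-42207 - j{\left(31 \right)} = -42207 - \left(-198 - 28272 + 6 \cdot 31^{2}\right) = -42207 - \left(-198 - 28272 + 6 \cdot 961\right) = -42207 - \left(-198 - 28272 + 5766\right) = -42207 - -22704 = -42207 + 22704 = -19503$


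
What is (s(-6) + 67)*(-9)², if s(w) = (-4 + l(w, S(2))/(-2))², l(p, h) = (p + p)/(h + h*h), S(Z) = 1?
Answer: 5508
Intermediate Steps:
l(p, h) = 2*p/(h + h²) (l(p, h) = (2*p)/(h + h²) = 2*p/(h + h²))
s(w) = (-4 - w/2)² (s(w) = (-4 + (2*w/(1*(1 + 1)))/(-2))² = (-4 + (2*w*1/2)*(-½))² = (-4 + (2*w*1*(½))*(-½))² = (-4 + w*(-½))² = (-4 - w/2)²)
(s(-6) + 67)*(-9)² = ((8 - 6)²/4 + 67)*(-9)² = ((¼)*2² + 67)*81 = ((¼)*4 + 67)*81 = (1 + 67)*81 = 68*81 = 5508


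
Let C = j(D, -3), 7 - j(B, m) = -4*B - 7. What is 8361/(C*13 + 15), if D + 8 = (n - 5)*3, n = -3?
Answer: -929/163 ≈ -5.6994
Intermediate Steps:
D = -32 (D = -8 + (-3 - 5)*3 = -8 - 8*3 = -8 - 24 = -32)
j(B, m) = 14 + 4*B (j(B, m) = 7 - (-4*B - 7) = 7 - (-7 - 4*B) = 7 + (7 + 4*B) = 14 + 4*B)
C = -114 (C = 14 + 4*(-32) = 14 - 128 = -114)
8361/(C*13 + 15) = 8361/(-114*13 + 15) = 8361/(-1482 + 15) = 8361/(-1467) = 8361*(-1/1467) = -929/163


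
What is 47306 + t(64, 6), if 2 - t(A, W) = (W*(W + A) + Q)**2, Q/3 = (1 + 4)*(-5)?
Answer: -71717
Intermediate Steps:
Q = -75 (Q = 3*((1 + 4)*(-5)) = 3*(5*(-5)) = 3*(-25) = -75)
t(A, W) = 2 - (-75 + W*(A + W))**2 (t(A, W) = 2 - (W*(W + A) - 75)**2 = 2 - (W*(A + W) - 75)**2 = 2 - (-75 + W*(A + W))**2)
47306 + t(64, 6) = 47306 + (2 - (-75 + 6**2 + 64*6)**2) = 47306 + (2 - (-75 + 36 + 384)**2) = 47306 + (2 - 1*345**2) = 47306 + (2 - 1*119025) = 47306 + (2 - 119025) = 47306 - 119023 = -71717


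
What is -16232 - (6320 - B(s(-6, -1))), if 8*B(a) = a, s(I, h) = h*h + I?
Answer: -180421/8 ≈ -22553.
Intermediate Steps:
s(I, h) = I + h² (s(I, h) = h² + I = I + h²)
B(a) = a/8
-16232 - (6320 - B(s(-6, -1))) = -16232 - (6320 - (-6 + (-1)²)/8) = -16232 - (6320 - (-6 + 1)/8) = -16232 - (6320 - (-5)/8) = -16232 - (6320 - 1*(-5/8)) = -16232 - (6320 + 5/8) = -16232 - 1*50565/8 = -16232 - 50565/8 = -180421/8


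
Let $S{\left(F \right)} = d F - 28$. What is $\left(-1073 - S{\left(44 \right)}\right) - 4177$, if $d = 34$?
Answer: $-6718$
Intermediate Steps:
$S{\left(F \right)} = -28 + 34 F$ ($S{\left(F \right)} = 34 F - 28 = -28 + 34 F$)
$\left(-1073 - S{\left(44 \right)}\right) - 4177 = \left(-1073 - \left(-28 + 34 \cdot 44\right)\right) - 4177 = \left(-1073 - \left(-28 + 1496\right)\right) - 4177 = \left(-1073 - 1468\right) - 4177 = -2541 - 4177 = -6718$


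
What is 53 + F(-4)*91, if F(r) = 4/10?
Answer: 447/5 ≈ 89.400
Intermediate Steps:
F(r) = 2/5 (F(r) = 4*(1/10) = 2/5)
53 + F(-4)*91 = 53 + (2/5)*91 = 53 + 182/5 = 447/5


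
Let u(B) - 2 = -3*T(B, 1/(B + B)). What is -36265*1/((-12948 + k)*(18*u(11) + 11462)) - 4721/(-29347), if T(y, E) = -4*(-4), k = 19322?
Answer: 318930379681/1989172411252 ≈ 0.16033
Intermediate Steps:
T(y, E) = 16
u(B) = -46 (u(B) = 2 - 3*16 = 2 - 48 = -46)
-36265*1/((-12948 + k)*(18*u(11) + 11462)) - 4721/(-29347) = -36265*1/((-12948 + 19322)*(18*(-46) + 11462)) - 4721/(-29347) = -36265*1/(6374*(-828 + 11462)) - 4721*(-1/29347) = -36265/(10634*6374) + 4721/29347 = -36265/67781116 + 4721/29347 = 318930379681/1989172411252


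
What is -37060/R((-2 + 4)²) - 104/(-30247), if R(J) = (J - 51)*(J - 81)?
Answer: -160082492/15637699 ≈ -10.237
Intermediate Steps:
R(J) = (-81 + J)*(-51 + J) (R(J) = (-51 + J)*(-81 + J) = (-81 + J)*(-51 + J))
-37060/R((-2 + 4)²) - 104/(-30247) = -37060/(4131 + ((-2 + 4)²)² - 132*(-2 + 4)²) - 104/(-30247) = -37060/(4131 + (2²)² - 132*2²) - 104*(-1/30247) = -37060/(4131 + 4² - 132*4) + 104/30247 = -37060/(4131 + 16 - 528) + 104/30247 = -37060/3619 + 104/30247 = -160082492/15637699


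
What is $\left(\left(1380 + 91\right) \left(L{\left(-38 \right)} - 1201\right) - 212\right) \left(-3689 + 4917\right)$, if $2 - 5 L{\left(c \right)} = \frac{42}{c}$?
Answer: $- \frac{206017993888}{95} \approx -2.1686 \cdot 10^{9}$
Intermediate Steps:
$L{\left(c \right)} = \frac{2}{5} - \frac{42}{5 c}$ ($L{\left(c \right)} = \frac{2}{5} - \frac{42 \frac{1}{c}}{5} = \frac{2}{5} - \frac{42}{5 c}$)
$\left(\left(1380 + 91\right) \left(L{\left(-38 \right)} - 1201\right) - 212\right) \left(-3689 + 4917\right) = \left(\left(1380 + 91\right) \left(\frac{2 \left(-21 - 38\right)}{5 \left(-38\right)} - 1201\right) - 212\right) \left(-3689 + 4917\right) = \left(1471 \left(\frac{2}{5} \left(- \frac{1}{38}\right) \left(-59\right) - 1201\right) - 212\right) 1228 = \left(1471 \left(\frac{59}{95} - 1201\right) - 212\right) 1228 = \left(1471 \left(- \frac{114036}{95}\right) - 212\right) 1228 = \left(- \frac{167746956}{95} - 212\right) 1228 = \left(- \frac{167767096}{95}\right) 1228 = - \frac{206017993888}{95}$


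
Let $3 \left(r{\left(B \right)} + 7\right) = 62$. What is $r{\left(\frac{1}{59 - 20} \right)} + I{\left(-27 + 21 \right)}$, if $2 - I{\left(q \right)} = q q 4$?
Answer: $- \frac{385}{3} \approx -128.33$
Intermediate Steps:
$r{\left(B \right)} = \frac{41}{3}$ ($r{\left(B \right)} = -7 + \frac{1}{3} \cdot 62 = -7 + \frac{62}{3} = \frac{41}{3}$)
$I{\left(q \right)} = 2 - 4 q^{2}$ ($I{\left(q \right)} = 2 - q q 4 = 2 - q^{2} \cdot 4 = 2 - 4 q^{2}$)
$r{\left(\frac{1}{59 - 20} \right)} + I{\left(-27 + 21 \right)} = \frac{41}{3} + \left(2 - 4 \left(-27 + 21\right)^{2}\right) = \frac{41}{3} + \left(2 - 4 \left(-6\right)^{2}\right) = \frac{41}{3} + \left(2 - 144\right) = \frac{41}{3} - 142 = - \frac{385}{3}$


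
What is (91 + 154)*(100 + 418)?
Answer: 126910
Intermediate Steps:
(91 + 154)*(100 + 418) = 245*518 = 126910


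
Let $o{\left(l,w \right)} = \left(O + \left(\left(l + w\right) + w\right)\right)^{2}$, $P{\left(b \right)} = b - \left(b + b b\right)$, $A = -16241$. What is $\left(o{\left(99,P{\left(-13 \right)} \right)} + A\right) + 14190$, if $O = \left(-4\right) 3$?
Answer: $60950$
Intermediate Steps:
$O = -12$
$P{\left(b \right)} = - b^{2}$ ($P{\left(b \right)} = b - \left(b + b^{2}\right) = - b^{2}$)
$o{\left(l,w \right)} = \left(-12 + l + 2 w\right)^{2}$ ($o{\left(l,w \right)} = \left(-12 + \left(\left(l + w\right) + w\right)\right)^{2} = \left(-12 + \left(l + 2 w\right)\right)^{2} = \left(-12 + l + 2 w\right)^{2}$)
$\left(o{\left(99,P{\left(-13 \right)} \right)} + A\right) + 14190 = \left(\left(-12 + 99 + 2 \left(- \left(-13\right)^{2}\right)\right)^{2} - 16241\right) + 14190 = \left(\left(-12 + 99 + 2 \left(\left(-1\right) 169\right)\right)^{2} - 16241\right) + 14190 = \left(\left(-12 + 99 + 2 \left(-169\right)\right)^{2} - 16241\right) + 14190 = \left(\left(-12 + 99 - 338\right)^{2} - 16241\right) + 14190 = \left(\left(-251\right)^{2} - 16241\right) + 14190 = \left(63001 - 16241\right) + 14190 = 46760 + 14190 = 60950$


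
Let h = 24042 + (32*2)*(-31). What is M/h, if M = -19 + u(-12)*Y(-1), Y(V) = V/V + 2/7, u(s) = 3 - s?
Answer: 1/77203 ≈ 1.2953e-5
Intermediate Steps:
Y(V) = 9/7 (Y(V) = 1 + 2*(1/7) = 1 + 2/7 = 9/7)
h = 22058 (h = 24042 + 64*(-31) = 24042 - 1984 = 22058)
M = 2/7 (M = -19 + (3 - 1*(-12))*(9/7) = -19 + (3 + 12)*(9/7) = -19 + 15*(9/7) = -19 + 135/7 = 2/7 ≈ 0.28571)
M/h = (2/7)/22058 = (2/7)*(1/22058) = 1/77203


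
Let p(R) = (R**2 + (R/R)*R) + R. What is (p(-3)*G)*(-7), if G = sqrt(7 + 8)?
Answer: -21*sqrt(15) ≈ -81.333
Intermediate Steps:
p(R) = R**2 + 2*R (p(R) = (R**2 + 1*R) + R = (R**2 + R) + R = (R + R**2) + R = R**2 + 2*R)
G = sqrt(15) ≈ 3.8730
(p(-3)*G)*(-7) = ((-3*(2 - 3))*sqrt(15))*(-7) = ((-3*(-1))*sqrt(15))*(-7) = (3*sqrt(15))*(-7) = -21*sqrt(15)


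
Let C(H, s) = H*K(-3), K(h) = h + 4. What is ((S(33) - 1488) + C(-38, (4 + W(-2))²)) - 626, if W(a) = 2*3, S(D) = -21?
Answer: -2173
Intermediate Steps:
W(a) = 6
K(h) = 4 + h
C(H, s) = H (C(H, s) = H*(4 - 3) = H*1 = H)
((S(33) - 1488) + C(-38, (4 + W(-2))²)) - 626 = ((-21 - 1488) - 38) - 626 = (-1509 - 38) - 626 = -1547 - 626 = -2173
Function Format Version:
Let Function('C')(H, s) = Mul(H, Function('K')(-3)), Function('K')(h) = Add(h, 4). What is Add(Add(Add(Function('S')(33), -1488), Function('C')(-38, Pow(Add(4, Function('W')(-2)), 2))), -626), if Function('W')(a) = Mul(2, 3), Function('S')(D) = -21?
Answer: -2173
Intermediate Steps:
Function('W')(a) = 6
Function('K')(h) = Add(4, h)
Function('C')(H, s) = H (Function('C')(H, s) = Mul(H, Add(4, -3)) = Mul(H, 1) = H)
Add(Add(Add(Function('S')(33), -1488), Function('C')(-38, Pow(Add(4, Function('W')(-2)), 2))), -626) = Add(Add(Add(-21, -1488), -38), -626) = Add(Add(-1509, -38), -626) = Add(-1547, -626) = -2173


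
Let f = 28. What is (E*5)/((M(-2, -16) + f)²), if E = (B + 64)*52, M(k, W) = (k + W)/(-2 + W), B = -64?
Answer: 0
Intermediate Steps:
M(k, W) = (W + k)/(-2 + W)
E = 0 (E = (-64 + 64)*52 = 0*52 = 0)
(E*5)/((M(-2, -16) + f)²) = (0*5)/(((-16 - 2)/(-2 - 16) + 28)²) = 0/((-18/(-18) + 28)²) = 0/((-1/18*(-18) + 28)²) = 0/((1 + 28)²) = 0/(29²) = 0/841 = 0*(1/841) = 0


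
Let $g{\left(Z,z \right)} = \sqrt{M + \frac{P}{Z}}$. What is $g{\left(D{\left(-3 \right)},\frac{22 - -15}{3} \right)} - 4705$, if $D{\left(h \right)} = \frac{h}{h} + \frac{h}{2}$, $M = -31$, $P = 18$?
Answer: $-4705 + i \sqrt{67} \approx -4705.0 + 8.1853 i$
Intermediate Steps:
$D{\left(h \right)} = 1 + \frac{h}{2}$ ($D{\left(h \right)} = 1 + h \frac{1}{2} = 1 + \frac{h}{2}$)
$g{\left(Z,z \right)} = \sqrt{-31 + \frac{18}{Z}}$
$g{\left(D{\left(-3 \right)},\frac{22 - -15}{3} \right)} - 4705 = \sqrt{-31 + \frac{18}{1 + \frac{1}{2} \left(-3\right)}} - 4705 = \sqrt{-31 + \frac{18}{1 - \frac{3}{2}}} - 4705 = \sqrt{-31 + \frac{18}{- \frac{1}{2}}} - 4705 = \sqrt{-31 + 18 \left(-2\right)} - 4705 = \sqrt{-31 - 36} - 4705 = \sqrt{-67} - 4705 = i \sqrt{67} - 4705 = -4705 + i \sqrt{67}$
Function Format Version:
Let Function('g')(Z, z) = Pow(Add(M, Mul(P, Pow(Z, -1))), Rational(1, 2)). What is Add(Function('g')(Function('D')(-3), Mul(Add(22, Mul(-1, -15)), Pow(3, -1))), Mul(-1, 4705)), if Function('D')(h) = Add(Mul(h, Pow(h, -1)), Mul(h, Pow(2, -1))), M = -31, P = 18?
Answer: Add(-4705, Mul(I, Pow(67, Rational(1, 2)))) ≈ Add(-4705.0, Mul(8.1853, I))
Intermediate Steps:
Function('D')(h) = Add(1, Mul(Rational(1, 2), h)) (Function('D')(h) = Add(1, Mul(h, Rational(1, 2))) = Add(1, Mul(Rational(1, 2), h)))
Function('g')(Z, z) = Pow(Add(-31, Mul(18, Pow(Z, -1))), Rational(1, 2))
Add(Function('g')(Function('D')(-3), Mul(Add(22, Mul(-1, -15)), Pow(3, -1))), Mul(-1, 4705)) = Add(Pow(Add(-31, Mul(18, Pow(Add(1, Mul(Rational(1, 2), -3)), -1))), Rational(1, 2)), Mul(-1, 4705)) = Add(Pow(Add(-31, Mul(18, Pow(Add(1, Rational(-3, 2)), -1))), Rational(1, 2)), -4705) = Add(Pow(Add(-31, Mul(18, Pow(Rational(-1, 2), -1))), Rational(1, 2)), -4705) = Add(Pow(Add(-31, Mul(18, -2)), Rational(1, 2)), -4705) = Add(Pow(Add(-31, -36), Rational(1, 2)), -4705) = Add(Pow(-67, Rational(1, 2)), -4705) = Add(Mul(I, Pow(67, Rational(1, 2))), -4705) = Add(-4705, Mul(I, Pow(67, Rational(1, 2))))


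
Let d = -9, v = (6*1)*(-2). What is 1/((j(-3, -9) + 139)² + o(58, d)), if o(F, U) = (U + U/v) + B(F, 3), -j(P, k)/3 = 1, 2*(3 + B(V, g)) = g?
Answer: 4/73945 ≈ 5.4094e-5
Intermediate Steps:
B(V, g) = -3 + g/2
j(P, k) = -3 (j(P, k) = -3*1 = -3)
v = -12 (v = 6*(-2) = -12)
o(F, U) = -3/2 + 11*U/12 (o(F, U) = (U + U/(-12)) + (-3 + (½)*3) = (U + U*(-1/12)) + (-3 + 3/2) = (U - U/12) - 3/2 = 11*U/12 - 3/2 = -3/2 + 11*U/12)
1/((j(-3, -9) + 139)² + o(58, d)) = 1/((-3 + 139)² + (-3/2 + (11/12)*(-9))) = 1/(136² + (-3/2 - 33/4)) = 1/(18496 - 39/4) = 1/(73945/4) = 4/73945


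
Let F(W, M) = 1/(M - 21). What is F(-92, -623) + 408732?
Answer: 263223407/644 ≈ 4.0873e+5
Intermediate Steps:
F(W, M) = 1/(-21 + M)
F(-92, -623) + 408732 = 1/(-21 - 623) + 408732 = 1/(-644) + 408732 = -1/644 + 408732 = 263223407/644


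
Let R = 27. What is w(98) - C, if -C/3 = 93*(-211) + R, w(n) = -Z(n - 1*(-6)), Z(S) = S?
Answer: -58892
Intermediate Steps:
w(n) = -6 - n (w(n) = -(n - 1*(-6)) = -(n + 6) = -(6 + n) = -6 - n)
C = 58788 (C = -3*(93*(-211) + 27) = -3*(-19623 + 27) = -3*(-19596) = 58788)
w(98) - C = (-6 - 1*98) - 1*58788 = (-6 - 98) - 58788 = -104 - 58788 = -58892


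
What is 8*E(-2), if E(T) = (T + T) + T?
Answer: -48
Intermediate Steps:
E(T) = 3*T (E(T) = 2*T + T = 3*T)
8*E(-2) = 8*(3*(-2)) = 8*(-6) = -48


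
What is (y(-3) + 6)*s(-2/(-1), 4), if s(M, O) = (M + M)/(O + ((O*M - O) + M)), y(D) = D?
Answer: 6/5 ≈ 1.2000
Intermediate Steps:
s(M, O) = 2*M/(M + M*O) (s(M, O) = (2*M)/(O + ((M*O - O) + M)) = (2*M)/(O + ((-O + M*O) + M)) = (2*M)/(O + (M - O + M*O)) = (2*M)/(M + M*O) = 2*M/(M + M*O))
(y(-3) + 6)*s(-2/(-1), 4) = (-3 + 6)*(2/(1 + 4)) = 3*(2/5) = 3*(2*(⅕)) = 3*(⅖) = 6/5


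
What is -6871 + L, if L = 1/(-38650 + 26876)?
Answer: -80899155/11774 ≈ -6871.0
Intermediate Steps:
L = -1/11774 (L = 1/(-11774) = -1/11774 ≈ -8.4933e-5)
-6871 + L = -6871 - 1/11774 = -80899155/11774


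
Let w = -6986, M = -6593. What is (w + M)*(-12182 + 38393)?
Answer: -355919169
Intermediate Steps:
(w + M)*(-12182 + 38393) = (-6986 - 6593)*(-12182 + 38393) = -13579*26211 = -355919169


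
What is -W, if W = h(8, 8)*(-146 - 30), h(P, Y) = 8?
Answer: 1408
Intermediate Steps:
W = -1408 (W = 8*(-146 - 30) = 8*(-176) = -1408)
-W = -1*(-1408) = 1408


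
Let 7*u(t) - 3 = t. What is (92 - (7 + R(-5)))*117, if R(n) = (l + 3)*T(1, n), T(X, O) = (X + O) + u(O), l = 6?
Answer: 101205/7 ≈ 14458.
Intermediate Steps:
u(t) = 3/7 + t/7
T(X, O) = 3/7 + X + 8*O/7 (T(X, O) = (X + O) + (3/7 + O/7) = (O + X) + (3/7 + O/7) = 3/7 + X + 8*O/7)
R(n) = 90/7 + 72*n/7 (R(n) = (6 + 3)*(3/7 + 1 + 8*n/7) = 9*(10/7 + 8*n/7) = 90/7 + 72*n/7)
(92 - (7 + R(-5)))*117 = (92 - (7 + (90/7 + (72/7)*(-5))))*117 = (92 - (7 + (90/7 - 360/7)))*117 = (92 - (7 - 270/7))*117 = (92 - 1*(-221/7))*117 = (92 + 221/7)*117 = (865/7)*117 = 101205/7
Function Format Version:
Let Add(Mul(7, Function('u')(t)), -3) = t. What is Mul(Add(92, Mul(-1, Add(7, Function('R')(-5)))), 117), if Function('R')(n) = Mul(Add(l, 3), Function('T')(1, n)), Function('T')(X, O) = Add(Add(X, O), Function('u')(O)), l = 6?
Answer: Rational(101205, 7) ≈ 14458.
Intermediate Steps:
Function('u')(t) = Add(Rational(3, 7), Mul(Rational(1, 7), t))
Function('T')(X, O) = Add(Rational(3, 7), X, Mul(Rational(8, 7), O)) (Function('T')(X, O) = Add(Add(X, O), Add(Rational(3, 7), Mul(Rational(1, 7), O))) = Add(Add(O, X), Add(Rational(3, 7), Mul(Rational(1, 7), O))) = Add(Rational(3, 7), X, Mul(Rational(8, 7), O)))
Function('R')(n) = Add(Rational(90, 7), Mul(Rational(72, 7), n)) (Function('R')(n) = Mul(Add(6, 3), Add(Rational(3, 7), 1, Mul(Rational(8, 7), n))) = Mul(9, Add(Rational(10, 7), Mul(Rational(8, 7), n))) = Add(Rational(90, 7), Mul(Rational(72, 7), n)))
Mul(Add(92, Mul(-1, Add(7, Function('R')(-5)))), 117) = Mul(Add(92, Mul(-1, Add(7, Add(Rational(90, 7), Mul(Rational(72, 7), -5))))), 117) = Mul(Add(92, Mul(-1, Add(7, Add(Rational(90, 7), Rational(-360, 7))))), 117) = Mul(Add(92, Mul(-1, Add(7, Rational(-270, 7)))), 117) = Mul(Add(92, Mul(-1, Rational(-221, 7))), 117) = Mul(Add(92, Rational(221, 7)), 117) = Mul(Rational(865, 7), 117) = Rational(101205, 7)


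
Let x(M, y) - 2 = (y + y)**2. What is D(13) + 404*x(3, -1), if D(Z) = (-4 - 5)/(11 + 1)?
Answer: 9693/4 ≈ 2423.3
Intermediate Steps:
x(M, y) = 2 + 4*y**2 (x(M, y) = 2 + (y + y)**2 = 2 + (2*y)**2 = 2 + 4*y**2)
D(Z) = -3/4 (D(Z) = -9/12 = -9*1/12 = -3/4)
D(13) + 404*x(3, -1) = -3/4 + 404*(2 + 4*(-1)**2) = -3/4 + 404*(2 + 4*1) = -3/4 + 404*(2 + 4) = -3/4 + 404*6 = -3/4 + 2424 = 9693/4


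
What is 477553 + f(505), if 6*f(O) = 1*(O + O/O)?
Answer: 1432912/3 ≈ 4.7764e+5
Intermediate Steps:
f(O) = 1/6 + O/6 (f(O) = (1*(O + O/O))/6 = (1*(O + 1))/6 = (1*(1 + O))/6 = (1 + O)/6 = 1/6 + O/6)
477553 + f(505) = 477553 + (1/6 + (1/6)*505) = 477553 + (1/6 + 505/6) = 477553 + 253/3 = 1432912/3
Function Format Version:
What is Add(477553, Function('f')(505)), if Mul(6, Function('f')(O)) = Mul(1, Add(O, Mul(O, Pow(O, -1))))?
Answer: Rational(1432912, 3) ≈ 4.7764e+5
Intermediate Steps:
Function('f')(O) = Add(Rational(1, 6), Mul(Rational(1, 6), O)) (Function('f')(O) = Mul(Rational(1, 6), Mul(1, Add(O, Mul(O, Pow(O, -1))))) = Mul(Rational(1, 6), Mul(1, Add(O, 1))) = Mul(Rational(1, 6), Mul(1, Add(1, O))) = Mul(Rational(1, 6), Add(1, O)) = Add(Rational(1, 6), Mul(Rational(1, 6), O)))
Add(477553, Function('f')(505)) = Add(477553, Add(Rational(1, 6), Mul(Rational(1, 6), 505))) = Add(477553, Add(Rational(1, 6), Rational(505, 6))) = Add(477553, Rational(253, 3)) = Rational(1432912, 3)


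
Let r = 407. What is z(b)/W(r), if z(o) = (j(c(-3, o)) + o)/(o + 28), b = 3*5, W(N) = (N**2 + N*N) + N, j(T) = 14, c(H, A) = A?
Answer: 29/14263315 ≈ 2.0332e-6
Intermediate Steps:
W(N) = N + 2*N**2 (W(N) = (N**2 + N**2) + N = 2*N**2 + N = N + 2*N**2)
b = 15
z(o) = (14 + o)/(28 + o) (z(o) = (14 + o)/(o + 28) = (14 + o)/(28 + o))
z(b)/W(r) = ((14 + 15)/(28 + 15))/((407*(1 + 2*407))) = (29/43)/((407*(1 + 814))) = ((1/43)*29)/((407*815)) = (29/43)/331705 = (29/43)*(1/331705) = 29/14263315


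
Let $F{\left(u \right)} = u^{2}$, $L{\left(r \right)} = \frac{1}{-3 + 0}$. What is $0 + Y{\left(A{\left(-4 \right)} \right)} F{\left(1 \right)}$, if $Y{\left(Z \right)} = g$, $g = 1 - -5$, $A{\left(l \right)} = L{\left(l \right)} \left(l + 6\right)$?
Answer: $6$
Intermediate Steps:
$L{\left(r \right)} = - \frac{1}{3}$ ($L{\left(r \right)} = \frac{1}{-3} = - \frac{1}{3}$)
$A{\left(l \right)} = -2 - \frac{l}{3}$ ($A{\left(l \right)} = - \frac{l + 6}{3} = - \frac{6 + l}{3} = -2 - \frac{l}{3}$)
$g = 6$ ($g = 1 + 5 = 6$)
$Y{\left(Z \right)} = 6$
$0 + Y{\left(A{\left(-4 \right)} \right)} F{\left(1 \right)} = 0 + 6 \cdot 1^{2} = 0 + 6 \cdot 1 = 0 + 6 = 6$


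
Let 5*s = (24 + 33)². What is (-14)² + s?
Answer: 4229/5 ≈ 845.80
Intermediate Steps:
s = 3249/5 (s = (24 + 33)²/5 = (⅕)*57² = (⅕)*3249 = 3249/5 ≈ 649.80)
(-14)² + s = (-14)² + 3249/5 = 196 + 3249/5 = 4229/5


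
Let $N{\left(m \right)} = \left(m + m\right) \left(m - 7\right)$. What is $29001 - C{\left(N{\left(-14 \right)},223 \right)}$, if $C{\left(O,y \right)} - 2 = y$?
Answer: $28776$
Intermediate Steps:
$N{\left(m \right)} = 2 m \left(-7 + m\right)$
$C{\left(O,y \right)} = 2 + y$
$29001 - C{\left(N{\left(-14 \right)},223 \right)} = 29001 - \left(2 + 223\right) = 29001 - 225 = 28776$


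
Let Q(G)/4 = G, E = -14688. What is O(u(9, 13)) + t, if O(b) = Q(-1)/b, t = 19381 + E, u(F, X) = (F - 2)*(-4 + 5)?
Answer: 32847/7 ≈ 4692.4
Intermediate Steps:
Q(G) = 4*G
u(F, X) = -2 + F (u(F, X) = (-2 + F)*1 = -2 + F)
t = 4693 (t = 19381 - 14688 = 4693)
O(b) = -4/b (O(b) = (4*(-1))/b = -4/b)
O(u(9, 13)) + t = -4/(-2 + 9) + 4693 = -4/7 + 4693 = 32847/7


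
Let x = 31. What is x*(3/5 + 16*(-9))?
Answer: -22227/5 ≈ -4445.4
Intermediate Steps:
x*(3/5 + 16*(-9)) = 31*(3/5 + 16*(-9)) = 31*(3*(⅕) - 144) = 31*(⅗ - 144) = 31*(-717/5) = -22227/5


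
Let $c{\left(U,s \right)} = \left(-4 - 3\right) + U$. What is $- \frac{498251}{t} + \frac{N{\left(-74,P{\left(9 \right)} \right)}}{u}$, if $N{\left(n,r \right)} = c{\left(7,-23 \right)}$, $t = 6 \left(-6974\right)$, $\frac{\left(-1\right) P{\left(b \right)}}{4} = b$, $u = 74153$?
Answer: $\frac{498251}{41844} \approx 11.907$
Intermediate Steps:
$P{\left(b \right)} = - 4 b$
$c{\left(U,s \right)} = -7 + U$ ($c{\left(U,s \right)} = \left(-4 - 3\right) + U = -7 + U$)
$t = -41844$
$N{\left(n,r \right)} = 0$ ($N{\left(n,r \right)} = -7 + 7 = 0$)
$- \frac{498251}{t} + \frac{N{\left(-74,P{\left(9 \right)} \right)}}{u} = - \frac{498251}{-41844} + \frac{0}{74153} = \left(-498251\right) \left(- \frac{1}{41844}\right) + 0 \cdot \frac{1}{74153} = \frac{498251}{41844} + 0 = \frac{498251}{41844}$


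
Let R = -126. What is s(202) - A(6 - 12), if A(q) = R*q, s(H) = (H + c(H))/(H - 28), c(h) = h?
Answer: -65570/87 ≈ -753.68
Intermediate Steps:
s(H) = 2*H/(-28 + H) (s(H) = (H + H)/(H - 28) = (2*H)/(-28 + H) = 2*H/(-28 + H))
A(q) = -126*q
s(202) - A(6 - 12) = 2*202/(-28 + 202) - (-126)*(6 - 12) = 2*202/174 - (-126)*(-6) = 2*202*(1/174) - 1*756 = 202/87 - 756 = -65570/87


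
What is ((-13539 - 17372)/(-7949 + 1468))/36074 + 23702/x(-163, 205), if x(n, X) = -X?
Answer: -5541416832233/47928096770 ≈ -115.62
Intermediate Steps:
((-13539 - 17372)/(-7949 + 1468))/36074 + 23702/x(-163, 205) = ((-13539 - 17372)/(-7949 + 1468))/36074 + 23702/((-1*205)) = -30911/(-6481)*(1/36074) + 23702/(-205) = -30911*(-1/6481)*(1/36074) + 23702*(-1/205) = (30911/6481)*(1/36074) - 23702/205 = 30911/233795594 - 23702/205 = -5541416832233/47928096770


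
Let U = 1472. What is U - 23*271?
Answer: -4761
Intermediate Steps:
U - 23*271 = 1472 - 23*271 = 1472 - 6233 = -4761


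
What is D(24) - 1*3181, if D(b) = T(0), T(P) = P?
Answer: -3181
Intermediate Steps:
D(b) = 0
D(24) - 1*3181 = 0 - 1*3181 = 0 - 3181 = -3181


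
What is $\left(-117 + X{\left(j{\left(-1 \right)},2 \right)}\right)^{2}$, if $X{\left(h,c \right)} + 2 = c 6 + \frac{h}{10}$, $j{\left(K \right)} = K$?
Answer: $\frac{1147041}{100} \approx 11470.0$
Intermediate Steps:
$X{\left(h,c \right)} = -2 + 6 c + \frac{h}{10}$ ($X{\left(h,c \right)} = -2 + \left(c 6 + \frac{h}{10}\right) = -2 + \left(6 c + h \frac{1}{10}\right) = -2 + \left(6 c + \frac{h}{10}\right) = -2 + 6 c + \frac{h}{10}$)
$\left(-117 + X{\left(j{\left(-1 \right)},2 \right)}\right)^{2} = \left(-117 + \left(-2 + 6 \cdot 2 + \frac{1}{10} \left(-1\right)\right)\right)^{2} = \left(-117 - - \frac{99}{10}\right)^{2} = \left(-117 + \frac{99}{10}\right)^{2} = \left(- \frac{1071}{10}\right)^{2} = \frac{1147041}{100}$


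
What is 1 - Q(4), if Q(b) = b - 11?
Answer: 8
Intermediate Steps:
Q(b) = -11 + b
1 - Q(4) = 1 - (-11 + 4) = 1 - 1*(-7) = 1 + 7 = 8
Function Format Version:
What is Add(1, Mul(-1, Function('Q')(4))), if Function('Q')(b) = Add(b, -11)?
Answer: 8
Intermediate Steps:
Function('Q')(b) = Add(-11, b)
Add(1, Mul(-1, Function('Q')(4))) = Add(1, Mul(-1, Add(-11, 4))) = Add(1, Mul(-1, -7)) = Add(1, 7) = 8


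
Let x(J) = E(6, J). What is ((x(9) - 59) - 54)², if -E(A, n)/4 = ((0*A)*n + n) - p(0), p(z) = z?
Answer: 22201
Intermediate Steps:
E(A, n) = -4*n (E(A, n) = -4*(((0*A)*n + n) - 1*0) = -4*((0*n + n) + 0) = -4*((0 + n) + 0) = -4*(n + 0) = -4*n)
x(J) = -4*J
((x(9) - 59) - 54)² = ((-4*9 - 59) - 54)² = ((-36 - 59) - 54)² = (-95 - 54)² = (-149)² = 22201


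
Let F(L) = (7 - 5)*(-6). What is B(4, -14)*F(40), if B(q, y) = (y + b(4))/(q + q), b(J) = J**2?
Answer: -3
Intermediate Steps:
F(L) = -12 (F(L) = 2*(-6) = -12)
B(q, y) = (16 + y)/(2*q) (B(q, y) = (y + 4**2)/(q + q) = (y + 16)/((2*q)) = (16 + y)*(1/(2*q)) = (16 + y)/(2*q))
B(4, -14)*F(40) = ((1/2)*(16 - 14)/4)*(-12) = ((1/2)*(1/4)*2)*(-12) = (1/4)*(-12) = -3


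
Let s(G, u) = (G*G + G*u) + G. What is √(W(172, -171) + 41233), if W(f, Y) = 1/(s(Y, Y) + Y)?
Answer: √3871617892915/9690 ≈ 203.06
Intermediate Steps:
s(G, u) = G + G² + G*u (s(G, u) = (G² + G*u) + G = G + G² + G*u)
W(f, Y) = 1/(Y + Y*(1 + 2*Y)) (W(f, Y) = 1/(Y*(1 + Y + Y) + Y) = 1/(Y*(1 + 2*Y) + Y) = 1/(Y + Y*(1 + 2*Y)))
√(W(172, -171) + 41233) = √((½)/(-171*(1 - 171)) + 41233) = √((½)*(-1/171)/(-170) + 41233) = √((½)*(-1/171)*(-1/170) + 41233) = √(1/58140 + 41233) = √(2397286621/58140) = √3871617892915/9690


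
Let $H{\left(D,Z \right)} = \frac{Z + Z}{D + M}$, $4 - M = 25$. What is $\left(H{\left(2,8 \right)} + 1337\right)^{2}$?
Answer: $\frac{644499769}{361} \approx 1.7853 \cdot 10^{6}$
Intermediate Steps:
$M = -21$ ($M = 4 - 25 = -21$)
$H{\left(D,Z \right)} = \frac{2 Z}{-21 + D}$ ($H{\left(D,Z \right)} = \frac{Z + Z}{D - 21} = \frac{2 Z}{-21 + D}$)
$\left(H{\left(2,8 \right)} + 1337\right)^{2} = \left(2 \cdot 8 \frac{1}{-21 + 2} + 1337\right)^{2} = \left(2 \cdot 8 \frac{1}{-19} + 1337\right)^{2} = \left(2 \cdot 8 \left(- \frac{1}{19}\right) + 1337\right)^{2} = \left(- \frac{16}{19} + 1337\right)^{2} = \left(\frac{25387}{19}\right)^{2} = \frac{644499769}{361}$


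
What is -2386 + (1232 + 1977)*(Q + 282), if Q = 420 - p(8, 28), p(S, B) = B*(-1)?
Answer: 2340184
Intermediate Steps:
p(S, B) = -B
Q = 448 (Q = 420 - (-1)*28 = 420 - 1*(-28) = 420 + 28 = 448)
-2386 + (1232 + 1977)*(Q + 282) = -2386 + (1232 + 1977)*(448 + 282) = -2386 + 3209*730 = -2386 + 2342570 = 2340184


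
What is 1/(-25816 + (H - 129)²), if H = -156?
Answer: 1/55409 ≈ 1.8048e-5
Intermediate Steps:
1/(-25816 + (H - 129)²) = 1/(-25816 + (-156 - 129)²) = 1/(-25816 + (-285)²) = 1/(-25816 + 81225) = 1/55409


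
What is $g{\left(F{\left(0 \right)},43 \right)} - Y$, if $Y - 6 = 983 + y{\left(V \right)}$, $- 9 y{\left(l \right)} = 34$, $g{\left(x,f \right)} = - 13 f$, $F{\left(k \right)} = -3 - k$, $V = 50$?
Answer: $- \frac{13898}{9} \approx -1544.2$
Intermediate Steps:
$y{\left(l \right)} = - \frac{34}{9}$ ($y{\left(l \right)} = \left(- \frac{1}{9}\right) 34 = - \frac{34}{9}$)
$Y = \frac{8867}{9}$ ($Y = 6 + \left(983 - \frac{34}{9}\right) = 6 + \frac{8813}{9} = \frac{8867}{9} \approx 985.22$)
$g{\left(F{\left(0 \right)},43 \right)} - Y = \left(-13\right) 43 - \frac{8867}{9} = -559 - \frac{8867}{9} = - \frac{13898}{9}$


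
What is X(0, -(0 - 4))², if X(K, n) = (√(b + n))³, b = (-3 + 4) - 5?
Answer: 0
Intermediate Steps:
b = -4 (b = 1 - 5 = -4)
X(K, n) = (-4 + n)^(3/2) (X(K, n) = (√(-4 + n))³ = (-4 + n)^(3/2))
X(0, -(0 - 4))² = ((-4 - (0 - 4))^(3/2))² = ((-4 - 1*(-4))^(3/2))² = ((-4 + 4)^(3/2))² = (0^(3/2))² = 0² = 0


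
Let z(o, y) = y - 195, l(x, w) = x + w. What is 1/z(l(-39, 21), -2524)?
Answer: -1/2719 ≈ -0.00036778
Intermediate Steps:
l(x, w) = w + x
z(o, y) = -195 + y
1/z(l(-39, 21), -2524) = 1/(-195 - 2524) = 1/(-2719) = -1/2719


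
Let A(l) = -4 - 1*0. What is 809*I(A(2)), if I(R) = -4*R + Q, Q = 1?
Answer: 13753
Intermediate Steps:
A(l) = -4 (A(l) = -4 + 0 = -4)
I(R) = 1 - 4*R (I(R) = -4*R + 1 = 1 - 4*R)
809*I(A(2)) = 809*(1 - 4*(-4)) = 809*(1 + 16) = 809*17 = 13753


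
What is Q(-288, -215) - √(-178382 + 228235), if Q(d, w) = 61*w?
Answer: -13115 - √49853 ≈ -13338.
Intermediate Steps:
Q(-288, -215) - √(-178382 + 228235) = 61*(-215) - √(-178382 + 228235) = -13115 - √49853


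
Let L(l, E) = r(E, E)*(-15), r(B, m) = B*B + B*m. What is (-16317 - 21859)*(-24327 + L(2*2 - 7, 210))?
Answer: 51435555552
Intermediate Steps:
r(B, m) = B² + B*m
L(l, E) = -30*E² (L(l, E) = (E*(E + E))*(-15) = (E*(2*E))*(-15) = (2*E²)*(-15) = -30*E²)
(-16317 - 21859)*(-24327 + L(2*2 - 7, 210)) = (-16317 - 21859)*(-24327 - 30*210²) = -38176*(-24327 - 30*44100) = -38176*(-24327 - 1323000) = -38176*(-1347327) = 51435555552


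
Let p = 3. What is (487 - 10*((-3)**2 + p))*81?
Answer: 29727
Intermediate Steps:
(487 - 10*((-3)**2 + p))*81 = (487 - 10*((-3)**2 + 3))*81 = (487 - 10*(9 + 3))*81 = (487 - 10*12)*81 = (487 - 120)*81 = 367*81 = 29727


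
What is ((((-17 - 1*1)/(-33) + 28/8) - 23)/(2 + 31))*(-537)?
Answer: 74643/242 ≈ 308.44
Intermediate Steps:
((((-17 - 1*1)/(-33) + 28/8) - 23)/(2 + 31))*(-537) = ((((-17 - 1)*(-1/33) + 28*(⅛)) - 23)/33)*(-537) = (((-18*(-1/33) + 7/2) - 23)*(1/33))*(-537) = (((6/11 + 7/2) - 23)*(1/33))*(-537) = ((89/22 - 23)*(1/33))*(-537) = -417/22*1/33*(-537) = -139/242*(-537) = 74643/242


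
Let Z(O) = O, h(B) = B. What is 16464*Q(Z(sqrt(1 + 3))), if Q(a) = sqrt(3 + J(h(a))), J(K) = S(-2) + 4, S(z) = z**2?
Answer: 16464*sqrt(11) ≈ 54605.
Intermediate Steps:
J(K) = 8 (J(K) = (-2)**2 + 4 = 4 + 4 = 8)
Q(a) = sqrt(11) (Q(a) = sqrt(3 + 8) = sqrt(11))
16464*Q(Z(sqrt(1 + 3))) = 16464*sqrt(11)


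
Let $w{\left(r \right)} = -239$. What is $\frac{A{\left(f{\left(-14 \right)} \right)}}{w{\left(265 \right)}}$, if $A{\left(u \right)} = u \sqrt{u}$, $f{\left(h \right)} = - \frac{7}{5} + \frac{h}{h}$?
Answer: $\frac{2 i \sqrt{10}}{5975} \approx 0.0010585 i$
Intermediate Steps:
$f{\left(h \right)} = - \frac{2}{5}$ ($f{\left(h \right)} = \left(-7\right) \frac{1}{5} + 1 = - \frac{7}{5} + 1 = - \frac{2}{5}$)
$A{\left(u \right)} = u^{\frac{3}{2}}$
$\frac{A{\left(f{\left(-14 \right)} \right)}}{w{\left(265 \right)}} = \frac{\left(- \frac{2}{5}\right)^{\frac{3}{2}}}{-239} = - \frac{2 i \sqrt{10}}{25} \left(- \frac{1}{239}\right) = \frac{2 i \sqrt{10}}{5975}$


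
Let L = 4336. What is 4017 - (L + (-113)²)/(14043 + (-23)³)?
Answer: 7518787/1876 ≈ 4007.9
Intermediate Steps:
4017 - (L + (-113)²)/(14043 + (-23)³) = 4017 - (4336 + (-113)²)/(14043 + (-23)³) = 4017 - (4336 + 12769)/(14043 - 12167) = 4017 - 17105/1876 = 7518787/1876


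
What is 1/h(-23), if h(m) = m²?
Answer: 1/529 ≈ 0.0018904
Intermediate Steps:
1/h(-23) = 1/((-23)²) = 1/529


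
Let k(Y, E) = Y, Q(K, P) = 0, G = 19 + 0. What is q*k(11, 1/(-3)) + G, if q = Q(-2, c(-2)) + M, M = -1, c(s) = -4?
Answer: 8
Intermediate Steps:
G = 19
q = -1 (q = 0 - 1 = -1)
q*k(11, 1/(-3)) + G = -1*11 + 19 = -11 + 19 = 8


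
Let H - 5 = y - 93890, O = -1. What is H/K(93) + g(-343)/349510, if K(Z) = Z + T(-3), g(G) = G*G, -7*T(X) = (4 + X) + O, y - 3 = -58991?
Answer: -7631385839/4643490 ≈ -1643.5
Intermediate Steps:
y = -58988 (y = 3 - 58991 = -58988)
T(X) = -3/7 - X/7 (T(X) = -((4 + X) - 1)/7 = -(3 + X)/7 = -3/7 - X/7)
H = -152873 (H = 5 + (-58988 - 93890) = 5 - 152878 = -152873)
g(G) = G²
K(Z) = Z (K(Z) = Z + (-3/7 - ⅐*(-3)) = Z + (-3/7 + 3/7) = Z + 0 = Z)
H/K(93) + g(-343)/349510 = -152873/93 + (-343)²/349510 = -152873*1/93 + 117649*(1/349510) = -152873/93 + 16807/49930 = -7631385839/4643490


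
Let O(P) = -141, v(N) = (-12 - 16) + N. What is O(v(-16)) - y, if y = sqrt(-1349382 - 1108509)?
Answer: -141 - 3*I*sqrt(273099) ≈ -141.0 - 1567.8*I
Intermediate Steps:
v(N) = -28 + N
y = 3*I*sqrt(273099) (y = sqrt(-2457891) = 3*I*sqrt(273099) ≈ 1567.8*I)
O(v(-16)) - y = -141 - 3*I*sqrt(273099)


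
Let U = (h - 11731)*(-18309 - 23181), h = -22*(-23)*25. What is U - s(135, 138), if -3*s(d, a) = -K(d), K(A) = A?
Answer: -38129355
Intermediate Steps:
h = 12650 (h = 506*25 = 12650)
s(d, a) = d/3 (s(d, a) = -(-1)*d/3 = d/3)
U = -38129310 (U = (12650 - 11731)*(-18309 - 23181) = 919*(-41490) = -38129310)
U - s(135, 138) = -38129310 - 135/3 = -38129310 - 1*45 = -38129310 - 45 = -38129355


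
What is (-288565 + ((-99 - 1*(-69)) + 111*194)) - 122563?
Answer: -389624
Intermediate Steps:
(-288565 + ((-99 - 1*(-69)) + 111*194)) - 122563 = (-288565 + ((-99 + 69) + 21534)) - 122563 = (-288565 + (-30 + 21534)) - 122563 = (-288565 + 21504) - 122563 = -267061 - 122563 = -389624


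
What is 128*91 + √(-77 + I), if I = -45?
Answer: 11648 + I*√122 ≈ 11648.0 + 11.045*I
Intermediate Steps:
128*91 + √(-77 + I) = 128*91 + √(-77 - 45) = 11648 + √(-122) = 11648 + I*√122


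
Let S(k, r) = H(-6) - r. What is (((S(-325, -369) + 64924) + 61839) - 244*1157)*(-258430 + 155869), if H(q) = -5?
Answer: 15915518541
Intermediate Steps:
S(k, r) = -5 - r
(((S(-325, -369) + 64924) + 61839) - 244*1157)*(-258430 + 155869) = ((((-5 - 1*(-369)) + 64924) + 61839) - 244*1157)*(-258430 + 155869) = ((((-5 + 369) + 64924) + 61839) - 282308)*(-102561) = (((364 + 64924) + 61839) - 282308)*(-102561) = ((65288 + 61839) - 282308)*(-102561) = (127127 - 282308)*(-102561) = -155181*(-102561) = 15915518541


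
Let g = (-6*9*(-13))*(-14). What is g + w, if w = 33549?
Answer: 23721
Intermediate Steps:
g = -9828 (g = -54*(-13)*(-14) = 702*(-14) = -9828)
g + w = -9828 + 33549 = 23721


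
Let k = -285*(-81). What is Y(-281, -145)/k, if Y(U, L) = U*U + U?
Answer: 15736/4617 ≈ 3.4083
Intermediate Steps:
Y(U, L) = U + U² (Y(U, L) = U² + U = U + U²)
k = 23085
Y(-281, -145)/k = -281*(1 - 281)/23085 = -281*(-280)*(1/23085) = 78680*(1/23085) = 15736/4617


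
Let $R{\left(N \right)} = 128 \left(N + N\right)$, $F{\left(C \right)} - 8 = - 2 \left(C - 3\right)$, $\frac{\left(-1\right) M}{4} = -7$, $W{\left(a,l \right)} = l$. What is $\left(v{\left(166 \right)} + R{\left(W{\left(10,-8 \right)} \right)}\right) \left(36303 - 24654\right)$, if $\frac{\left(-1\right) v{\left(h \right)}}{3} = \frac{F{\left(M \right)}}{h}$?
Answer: $- \frac{1979409729}{83} \approx -2.3848 \cdot 10^{7}$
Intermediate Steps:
$M = 28$ ($M = \left(-4\right) \left(-7\right) = 28$)
$F{\left(C \right)} = 14 - 2 C$ ($F{\left(C \right)} = 8 - 2 \left(C - 3\right) = 8 - 2 \left(-3 + C\right) = 8 - \left(-6 + 2 C\right) = 14 - 2 C$)
$R{\left(N \right)} = 256 N$ ($R{\left(N \right)} = 128 \cdot 2 N = 256 N$)
$v{\left(h \right)} = \frac{126}{h}$ ($v{\left(h \right)} = - 3 \frac{14 - 56}{h} = - 3 \left(- \frac{42}{h}\right) = \frac{126}{h}$)
$\left(v{\left(166 \right)} + R{\left(W{\left(10,-8 \right)} \right)}\right) \left(36303 - 24654\right) = \left(\frac{126}{166} + 256 \left(-8\right)\right) \left(36303 - 24654\right) = \left(126 \cdot \frac{1}{166} - 2048\right) 11649 = \left(\frac{63}{83} - 2048\right) 11649 = \left(- \frac{169921}{83}\right) 11649 = - \frac{1979409729}{83}$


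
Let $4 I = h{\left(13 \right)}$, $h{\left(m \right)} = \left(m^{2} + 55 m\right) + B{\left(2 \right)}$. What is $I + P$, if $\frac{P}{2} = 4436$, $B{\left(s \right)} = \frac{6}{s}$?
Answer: $\frac{36375}{4} \approx 9093.8$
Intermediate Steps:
$P = 8872$ ($P = 2 \cdot 4436 = 8872$)
$h{\left(m \right)} = 3 + m^{2} + 55 m$ ($h{\left(m \right)} = \left(m^{2} + 55 m\right) + \frac{6}{2} = \left(m^{2} + 55 m\right) + 6 \cdot \frac{1}{2} = \left(m^{2} + 55 m\right) + 3 = 3 + m^{2} + 55 m$)
$I = \frac{887}{4}$ ($I = \frac{3 + 13^{2} + 55 \cdot 13}{4} = \frac{3 + 169 + 715}{4} = \frac{1}{4} \cdot 887 = \frac{887}{4} \approx 221.75$)
$I + P = \frac{887}{4} + 8872 = \frac{36375}{4}$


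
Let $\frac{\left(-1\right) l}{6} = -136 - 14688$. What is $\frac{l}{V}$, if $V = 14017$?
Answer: $\frac{88944}{14017} \approx 6.3454$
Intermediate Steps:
$l = 88944$ ($l = - 6 \left(-136 - 14688\right) = \left(-6\right) \left(-14824\right) = 88944$)
$\frac{l}{V} = \frac{88944}{14017}$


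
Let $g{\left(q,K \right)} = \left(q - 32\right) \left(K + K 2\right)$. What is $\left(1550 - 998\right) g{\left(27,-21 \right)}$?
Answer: $173880$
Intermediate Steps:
$g{\left(q,K \right)} = 3 K \left(-32 + q\right)$ ($g{\left(q,K \right)} = \left(-32 + q\right) \left(K + 2 K\right) = \left(-32 + q\right) 3 K = 3 K \left(-32 + q\right)$)
$\left(1550 - 998\right) g{\left(27,-21 \right)} = \left(1550 - 998\right) 3 \left(-21\right) \left(-32 + 27\right) = 552 \cdot 3 \left(-21\right) \left(-5\right) = 552 \cdot 315 = 173880$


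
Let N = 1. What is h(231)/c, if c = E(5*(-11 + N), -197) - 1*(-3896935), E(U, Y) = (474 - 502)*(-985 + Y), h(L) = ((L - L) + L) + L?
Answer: 66/561433 ≈ 0.00011756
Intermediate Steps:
h(L) = 2*L (h(L) = (0 + L) + L = L + L = 2*L)
E(U, Y) = 27580 - 28*Y (E(U, Y) = -28*(-985 + Y) = 27580 - 28*Y)
c = 3930031 (c = (27580 - 28*(-197)) - 1*(-3896935) = (27580 + 5516) + 3896935 = 33096 + 3896935 = 3930031)
h(231)/c = (2*231)/3930031 = 462*(1/3930031) = 66/561433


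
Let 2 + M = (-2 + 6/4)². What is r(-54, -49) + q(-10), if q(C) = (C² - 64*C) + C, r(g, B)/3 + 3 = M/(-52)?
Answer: 149989/208 ≈ 721.10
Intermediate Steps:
M = -7/4 (M = -2 + (-2 + 6/4)² = -2 + (-2 + 6*(¼))² = -2 + (-2 + 3/2)² = -2 + (-½)² = -2 + ¼ = -7/4 ≈ -1.7500)
r(g, B) = -1851/208 (r(g, B) = -9 + 3*(-7/4/(-52)) = -9 + 3*(-7/4*(-1/52)) = -9 + 3*(7/208) = -9 + 21/208 = -1851/208)
q(C) = C² - 63*C
r(-54, -49) + q(-10) = -1851/208 - 10*(-63 - 10) = -1851/208 - 10*(-73) = -1851/208 + 730 = 149989/208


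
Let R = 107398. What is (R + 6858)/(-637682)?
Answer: -57128/318841 ≈ -0.17917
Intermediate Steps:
(R + 6858)/(-637682) = (107398 + 6858)/(-637682) = 114256*(-1/637682) = -57128/318841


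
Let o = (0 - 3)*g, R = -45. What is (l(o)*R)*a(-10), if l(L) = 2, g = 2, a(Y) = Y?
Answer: 900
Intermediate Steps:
o = -6 (o = (0 - 3)*2 = -3*2 = -6)
(l(o)*R)*a(-10) = (2*(-45))*(-10) = -90*(-10) = 900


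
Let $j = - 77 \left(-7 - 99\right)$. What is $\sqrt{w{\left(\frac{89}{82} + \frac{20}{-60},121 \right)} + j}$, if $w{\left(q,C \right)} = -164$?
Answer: $\sqrt{7998} \approx 89.432$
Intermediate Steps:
$j = 8162$ ($j = \left(-77\right) \left(-106\right) = 8162$)
$\sqrt{w{\left(\frac{89}{82} + \frac{20}{-60},121 \right)} + j} = \sqrt{-164 + 8162} = \sqrt{7998}$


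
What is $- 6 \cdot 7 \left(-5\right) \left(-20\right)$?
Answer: $-4200$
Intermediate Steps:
$- 6 \cdot 7 \left(-5\right) \left(-20\right) = \left(-6\right) \left(-35\right) \left(-20\right) = 210 \left(-20\right) = -4200$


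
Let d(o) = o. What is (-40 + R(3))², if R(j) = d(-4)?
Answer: 1936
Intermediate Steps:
R(j) = -4
(-40 + R(3))² = (-40 - 4)² = (-44)² = 1936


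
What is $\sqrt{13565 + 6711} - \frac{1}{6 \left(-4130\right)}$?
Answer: $\frac{1}{24780} + 2 \sqrt{5069} \approx 142.39$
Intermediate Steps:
$\sqrt{13565 + 6711} - \frac{1}{6 \left(-4130\right)} = \sqrt{20276} - \frac{1}{-24780} = 2 \sqrt{5069} - - \frac{1}{24780} = 2 \sqrt{5069} + \frac{1}{24780} = \frac{1}{24780} + 2 \sqrt{5069}$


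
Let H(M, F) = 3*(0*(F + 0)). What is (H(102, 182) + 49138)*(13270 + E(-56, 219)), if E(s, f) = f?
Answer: 662822482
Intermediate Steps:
H(M, F) = 0 (H(M, F) = 3*(0*F) = 3*0 = 0)
(H(102, 182) + 49138)*(13270 + E(-56, 219)) = (0 + 49138)*(13270 + 219) = 49138*13489 = 662822482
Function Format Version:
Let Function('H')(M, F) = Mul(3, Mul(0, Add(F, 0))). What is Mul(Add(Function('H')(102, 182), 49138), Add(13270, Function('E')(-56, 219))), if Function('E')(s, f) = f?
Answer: 662822482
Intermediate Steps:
Function('H')(M, F) = 0 (Function('H')(M, F) = Mul(3, Mul(0, F)) = Mul(3, 0) = 0)
Mul(Add(Function('H')(102, 182), 49138), Add(13270, Function('E')(-56, 219))) = Mul(Add(0, 49138), Add(13270, 219)) = Mul(49138, 13489) = 662822482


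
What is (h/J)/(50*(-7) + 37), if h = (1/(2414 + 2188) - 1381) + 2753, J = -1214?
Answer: 6313945/1748677164 ≈ 0.0036107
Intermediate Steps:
h = 6313945/4602 (h = (1/4602 - 1381) + 2753 = -6355361/4602 + 2753 = 6313945/4602 ≈ 1372.0)
(h/J)/(50*(-7) + 37) = ((6313945/4602)/(-1214))/(50*(-7) + 37) = ((6313945/4602)*(-1/1214))/(-350 + 37) = -6313945/5586828/(-313) = -6313945/5586828*(-1/313) = 6313945/1748677164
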